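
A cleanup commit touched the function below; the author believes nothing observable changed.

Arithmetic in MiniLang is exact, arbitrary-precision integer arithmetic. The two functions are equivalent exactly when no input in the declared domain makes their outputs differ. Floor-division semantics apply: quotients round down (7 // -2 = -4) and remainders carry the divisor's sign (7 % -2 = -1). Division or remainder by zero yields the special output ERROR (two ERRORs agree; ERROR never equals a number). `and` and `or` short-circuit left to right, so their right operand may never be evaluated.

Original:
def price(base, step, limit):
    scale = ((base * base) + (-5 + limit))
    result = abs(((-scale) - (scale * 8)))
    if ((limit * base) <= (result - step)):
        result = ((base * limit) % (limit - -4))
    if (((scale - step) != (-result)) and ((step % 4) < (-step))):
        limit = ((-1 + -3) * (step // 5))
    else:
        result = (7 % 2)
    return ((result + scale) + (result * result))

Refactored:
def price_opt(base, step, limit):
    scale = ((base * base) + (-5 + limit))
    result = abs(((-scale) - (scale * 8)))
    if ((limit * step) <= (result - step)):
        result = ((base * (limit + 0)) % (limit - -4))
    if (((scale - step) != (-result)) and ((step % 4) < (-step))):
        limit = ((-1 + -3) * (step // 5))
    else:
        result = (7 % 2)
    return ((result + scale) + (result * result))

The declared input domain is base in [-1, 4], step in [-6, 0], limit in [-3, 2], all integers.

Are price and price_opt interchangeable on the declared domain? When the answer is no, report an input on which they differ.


These are not equivalent — on base=3, step=-6, limit=-3 the outputs split (1 vs 91).
price: scale := 1 | result := 9 | ((limit * base) <= (result - step)): true | result := 0 | (((scale - step) != (-result)) and ((step % 4) < (-step))): true | limit := 8 | result 1
price_opt: scale := 1 | result := 9 | ((limit * step) <= (result - step)): false | (((scale - step) != (-result)) and ((step % 4) < (-step))): true | limit := 8 | result 91
verdict: not equivalent; witness: base=3, step=-6, limit=-3


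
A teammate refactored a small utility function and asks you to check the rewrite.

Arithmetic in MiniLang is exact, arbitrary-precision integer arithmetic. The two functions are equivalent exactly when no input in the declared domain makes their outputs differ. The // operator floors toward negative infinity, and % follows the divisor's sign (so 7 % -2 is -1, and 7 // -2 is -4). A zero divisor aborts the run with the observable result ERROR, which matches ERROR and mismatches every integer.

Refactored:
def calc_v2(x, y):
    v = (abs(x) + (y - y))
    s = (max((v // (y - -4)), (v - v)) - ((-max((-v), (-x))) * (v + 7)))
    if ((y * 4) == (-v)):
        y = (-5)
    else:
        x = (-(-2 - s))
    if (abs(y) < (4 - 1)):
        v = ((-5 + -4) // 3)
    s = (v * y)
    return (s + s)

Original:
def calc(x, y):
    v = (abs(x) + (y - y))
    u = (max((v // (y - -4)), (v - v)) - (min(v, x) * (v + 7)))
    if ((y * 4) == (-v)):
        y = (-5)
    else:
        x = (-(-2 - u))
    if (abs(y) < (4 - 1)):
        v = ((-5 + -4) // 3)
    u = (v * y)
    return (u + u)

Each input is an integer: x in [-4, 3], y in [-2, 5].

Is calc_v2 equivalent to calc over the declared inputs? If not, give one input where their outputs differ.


This is a faithful refactor — local variable names differ; min/max/abs usage differs, but the computed results match everywhere.
One worked example (x=-1, y=1) — calc: v becomes 1; next u becomes 8; next ((y * 4) == (-v)) evaluates to false; next x becomes 10; next (abs(y) < (4 - 1)) evaluates to true; next v becomes -3; next u becomes -3; next final value -6; calc_v2: v becomes 1; next s becomes 8; next ((y * 4) == (-v)) evaluates to false; next x becomes 10; next (abs(y) < (4 - 1)) evaluates to true; next v becomes -3; next s becomes -3; next final value -6; agreement on -6.
An exhaustive pass over the 64 declared inputs shows identical outputs.
verdict: equivalent


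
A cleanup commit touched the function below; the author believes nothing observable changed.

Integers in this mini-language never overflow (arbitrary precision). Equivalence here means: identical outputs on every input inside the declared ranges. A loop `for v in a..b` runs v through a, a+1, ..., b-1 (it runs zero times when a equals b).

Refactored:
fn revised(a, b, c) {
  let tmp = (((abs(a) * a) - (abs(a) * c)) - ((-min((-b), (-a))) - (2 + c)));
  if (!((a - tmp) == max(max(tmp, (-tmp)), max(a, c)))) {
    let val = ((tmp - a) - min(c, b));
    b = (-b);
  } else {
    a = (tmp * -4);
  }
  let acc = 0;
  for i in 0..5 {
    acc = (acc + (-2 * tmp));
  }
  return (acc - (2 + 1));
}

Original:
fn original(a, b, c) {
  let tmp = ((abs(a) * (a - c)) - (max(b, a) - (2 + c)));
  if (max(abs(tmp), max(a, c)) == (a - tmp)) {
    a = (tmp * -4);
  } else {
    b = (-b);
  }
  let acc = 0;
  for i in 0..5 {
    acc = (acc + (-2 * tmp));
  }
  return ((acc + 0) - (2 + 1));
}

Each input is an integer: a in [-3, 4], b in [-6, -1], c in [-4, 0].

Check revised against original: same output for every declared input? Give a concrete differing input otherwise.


Equivalent — the differences include local variable names differ, and boolean connective usage differs, and constant usage differs, and statement counts differ, and min/max/abs usage differs, and arithmetic usage differs, yet no declared input distinguishes the two.
One worked example (a=3, b=-4, c=-2) — original: tmp := 12 | (max(abs(tmp), max(a, c)) == (a - tmp)): false | b := 4 | acc := 0 | iter i=0: | acc := -24 | iter i=1: | acc := -48 | iter i=2: | acc := -72 | iter i=3: | acc := -96 | iter i=4: | acc := -120 | result -123; revised: tmp := 12 | (!((a - tmp) == max(max(tmp, (-tmp)), max(a, c)))): true | val := 13 | b := 4 | acc := 0 | iter i=0: | acc := -24 | iter i=1: | acc := -48 | iter i=2: | acc := -72 | iter i=3: | acc := -96 | iter i=4: | acc := -120 | result -123; agreement on -123.
Checked all 240 inputs in the declared domain: the outputs agree on every one.
verdict: equivalent


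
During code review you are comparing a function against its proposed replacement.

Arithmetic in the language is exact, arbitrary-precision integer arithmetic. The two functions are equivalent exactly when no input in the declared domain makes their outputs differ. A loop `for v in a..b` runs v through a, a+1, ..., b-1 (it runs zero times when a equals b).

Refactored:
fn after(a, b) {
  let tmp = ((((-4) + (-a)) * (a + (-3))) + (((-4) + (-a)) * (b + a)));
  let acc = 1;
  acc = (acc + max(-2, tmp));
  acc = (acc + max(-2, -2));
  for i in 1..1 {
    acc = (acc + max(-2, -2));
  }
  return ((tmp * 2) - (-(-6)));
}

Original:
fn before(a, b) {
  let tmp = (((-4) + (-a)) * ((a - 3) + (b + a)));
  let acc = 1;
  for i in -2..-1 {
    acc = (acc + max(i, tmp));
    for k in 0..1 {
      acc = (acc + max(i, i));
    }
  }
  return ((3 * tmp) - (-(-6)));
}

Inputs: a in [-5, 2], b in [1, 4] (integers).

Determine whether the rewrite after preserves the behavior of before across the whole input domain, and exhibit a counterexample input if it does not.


Input a=-5, b=1: -42 from before versus -30 from after.
verdict: not equivalent; witness: a=-5, b=1


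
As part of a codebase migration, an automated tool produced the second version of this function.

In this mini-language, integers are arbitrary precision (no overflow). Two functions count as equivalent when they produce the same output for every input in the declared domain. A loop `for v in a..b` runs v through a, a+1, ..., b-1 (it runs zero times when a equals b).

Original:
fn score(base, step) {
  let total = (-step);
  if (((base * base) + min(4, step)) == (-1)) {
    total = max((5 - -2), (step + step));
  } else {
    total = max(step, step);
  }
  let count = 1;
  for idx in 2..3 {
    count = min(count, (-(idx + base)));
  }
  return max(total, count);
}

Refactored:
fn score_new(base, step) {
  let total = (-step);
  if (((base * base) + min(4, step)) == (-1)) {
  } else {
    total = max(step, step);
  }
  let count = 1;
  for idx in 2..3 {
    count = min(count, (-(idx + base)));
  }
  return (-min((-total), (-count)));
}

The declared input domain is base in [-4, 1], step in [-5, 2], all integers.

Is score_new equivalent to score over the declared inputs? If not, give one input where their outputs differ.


The rewrite breaks on base=-2, step=-5, where the results are 7 and 5.
score: total=5, then (((base * base) + min(4, step)) == (-1)) is true, then total=7, then count=1, then (idx=2), then count=0, then returns 7
score_new: total=5, then (((base * base) + min(4, step)) == (-1)) is true, then count=1, then (idx=2), then count=0, then returns 5
verdict: not equivalent; witness: base=-2, step=-5


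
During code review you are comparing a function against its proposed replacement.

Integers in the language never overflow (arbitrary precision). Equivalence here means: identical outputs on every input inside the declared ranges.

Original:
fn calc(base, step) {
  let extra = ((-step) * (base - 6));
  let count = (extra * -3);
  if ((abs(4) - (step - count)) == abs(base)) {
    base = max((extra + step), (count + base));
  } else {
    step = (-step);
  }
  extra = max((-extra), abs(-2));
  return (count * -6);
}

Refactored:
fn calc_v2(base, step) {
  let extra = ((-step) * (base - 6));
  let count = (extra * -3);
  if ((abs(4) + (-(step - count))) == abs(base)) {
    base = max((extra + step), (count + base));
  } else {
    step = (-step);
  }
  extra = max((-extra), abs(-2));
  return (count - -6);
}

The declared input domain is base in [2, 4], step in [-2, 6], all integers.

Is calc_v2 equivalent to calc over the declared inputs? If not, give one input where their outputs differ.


There is a counterexample at base=2, step=-2: -144 on one side, 30 on the other.
calc: extra = -8; count = 24; ((abs(4) - (step - count)) == abs(base)) -> false; step = 2; extra = 8; return -144
calc_v2: extra = -8; count = 24; ((abs(4) + (-(step - count))) == abs(base)) -> false; step = 2; extra = 8; return 30
verdict: not equivalent; witness: base=2, step=-2


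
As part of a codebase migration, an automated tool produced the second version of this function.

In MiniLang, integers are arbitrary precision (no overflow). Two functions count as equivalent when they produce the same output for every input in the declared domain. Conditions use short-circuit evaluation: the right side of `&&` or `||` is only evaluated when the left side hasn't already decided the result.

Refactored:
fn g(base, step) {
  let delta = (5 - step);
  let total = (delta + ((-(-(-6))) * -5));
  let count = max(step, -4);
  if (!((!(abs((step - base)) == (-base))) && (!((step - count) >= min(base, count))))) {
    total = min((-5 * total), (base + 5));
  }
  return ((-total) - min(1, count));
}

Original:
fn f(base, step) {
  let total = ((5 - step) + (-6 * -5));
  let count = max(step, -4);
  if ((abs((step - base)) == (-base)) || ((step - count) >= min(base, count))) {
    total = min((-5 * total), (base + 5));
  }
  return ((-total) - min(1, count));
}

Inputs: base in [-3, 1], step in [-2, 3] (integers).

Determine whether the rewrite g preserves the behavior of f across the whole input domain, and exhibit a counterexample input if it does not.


The two versions differ — the changes include local variable names differ; also statement counts differ; also boolean connective usage differs.
As a probe, take base=-3, step=-2: f runs total becomes 37; next count becomes -2; next ((abs((step - base)) == (-base)) || ((step - count) >= min(base, count))) evaluates to true; next total becomes -185; next final value 187; g runs delta becomes 7; next total becomes 37; next count becomes -2; next (!((!(abs((step - base)) == (-base))) && (!((step - count) >= min(base, count))))) evaluates to true; next total becomes -185; next final value 187; both end at 187.
Checked all 30 inputs in the declared domain: the outputs agree on every one.
verdict: equivalent


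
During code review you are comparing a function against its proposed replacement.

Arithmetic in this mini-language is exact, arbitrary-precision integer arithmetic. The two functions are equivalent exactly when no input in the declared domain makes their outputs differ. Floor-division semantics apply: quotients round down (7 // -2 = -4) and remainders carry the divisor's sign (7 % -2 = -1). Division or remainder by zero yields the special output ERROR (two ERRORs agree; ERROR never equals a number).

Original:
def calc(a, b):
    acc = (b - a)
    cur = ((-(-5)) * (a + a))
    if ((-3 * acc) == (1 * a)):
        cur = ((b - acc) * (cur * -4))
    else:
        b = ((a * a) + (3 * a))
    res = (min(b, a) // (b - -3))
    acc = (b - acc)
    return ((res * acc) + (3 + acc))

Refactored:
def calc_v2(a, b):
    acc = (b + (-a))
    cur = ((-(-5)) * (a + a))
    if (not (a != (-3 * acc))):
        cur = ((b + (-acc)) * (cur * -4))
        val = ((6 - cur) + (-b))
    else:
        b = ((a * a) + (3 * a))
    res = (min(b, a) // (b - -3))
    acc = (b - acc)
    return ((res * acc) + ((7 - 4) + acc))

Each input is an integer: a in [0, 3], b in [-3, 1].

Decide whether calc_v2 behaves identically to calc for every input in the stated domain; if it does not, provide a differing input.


This is a faithful refactor — boolean connective usage differs, statement counts differ, local variable names differ, arithmetic usage differs, constant usage differs, comparison usage differs, but the computed results match everywhere.
Tracing a=0, b=1: calc: acc = 1; cur = 0; ((-3 * acc) == (1 * a)) -> false; b = 0; res = 0; acc = -1; return 2 | calc_v2: acc = 1; cur = 0; (not (a != (-3 * acc))) -> false; b = 0; res = 0; acc = -1; return 2 — matching result 2.
An exhaustive pass over the 20 declared inputs shows identical outputs.
verdict: equivalent


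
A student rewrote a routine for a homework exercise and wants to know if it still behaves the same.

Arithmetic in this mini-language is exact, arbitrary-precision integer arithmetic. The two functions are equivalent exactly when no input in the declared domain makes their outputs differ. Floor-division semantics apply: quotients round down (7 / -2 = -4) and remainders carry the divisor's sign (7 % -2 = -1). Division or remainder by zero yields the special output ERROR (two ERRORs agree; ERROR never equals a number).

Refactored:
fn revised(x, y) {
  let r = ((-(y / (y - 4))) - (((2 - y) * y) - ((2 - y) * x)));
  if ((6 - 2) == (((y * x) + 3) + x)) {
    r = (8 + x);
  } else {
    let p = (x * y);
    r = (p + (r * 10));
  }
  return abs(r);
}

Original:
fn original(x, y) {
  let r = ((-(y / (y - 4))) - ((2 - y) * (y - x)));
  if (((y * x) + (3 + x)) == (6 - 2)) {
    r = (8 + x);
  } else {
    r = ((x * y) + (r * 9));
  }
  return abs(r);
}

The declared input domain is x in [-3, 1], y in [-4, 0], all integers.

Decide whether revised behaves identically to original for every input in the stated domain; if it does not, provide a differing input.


The rewrite breaks on x=-3, y=-4, where the results are 66 and 72.
original: r=6, then (((y * x) + (3 + x)) == (6 - 2)) is false, then r=66, then returns 66
revised: r=6, then ((6 - 2) == (((y * x) + 3) + x)) is false, then p=12, then r=72, then returns 72
verdict: not equivalent; witness: x=-3, y=-4


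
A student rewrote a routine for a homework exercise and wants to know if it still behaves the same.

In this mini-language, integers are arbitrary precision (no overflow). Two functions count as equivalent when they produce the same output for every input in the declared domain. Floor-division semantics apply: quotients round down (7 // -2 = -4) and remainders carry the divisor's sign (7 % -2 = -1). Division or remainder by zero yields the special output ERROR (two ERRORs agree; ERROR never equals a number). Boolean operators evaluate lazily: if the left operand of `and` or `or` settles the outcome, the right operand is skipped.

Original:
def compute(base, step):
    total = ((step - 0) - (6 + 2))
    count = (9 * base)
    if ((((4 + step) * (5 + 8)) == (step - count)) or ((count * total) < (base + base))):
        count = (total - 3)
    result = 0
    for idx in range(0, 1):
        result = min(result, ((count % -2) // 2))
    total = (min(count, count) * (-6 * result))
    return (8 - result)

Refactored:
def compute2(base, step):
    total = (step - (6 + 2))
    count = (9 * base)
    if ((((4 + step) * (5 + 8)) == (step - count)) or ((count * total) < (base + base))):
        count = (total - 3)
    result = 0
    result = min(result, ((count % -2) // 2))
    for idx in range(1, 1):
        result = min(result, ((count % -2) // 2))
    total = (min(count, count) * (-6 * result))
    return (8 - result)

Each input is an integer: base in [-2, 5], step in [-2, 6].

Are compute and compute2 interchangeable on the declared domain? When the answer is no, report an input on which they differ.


Equivalent — the differences include arithmetic usage differs, plus loop structure differs, plus statement counts differ, plus min/max/abs usage differs, plus constant usage differs, yet no declared input distinguishes the two.
As a probe, take base=-1, step=3: compute runs total=-5, then count=-9, then ((((4 + step) * (5 + 8)) == (step - count)) or ((count * total) < (base + base))) is false, then result=0, then (idx=0), then result=-1, then total=-54, then returns 9; compute2 runs total=-5, then count=-9, then ((((4 + step) * (5 + 8)) == (step - count)) or ((count * total) < (base + base))) is false, then result=0, then result=-1, then the loop over idx runs zero times, then total=-54, then returns 9; both end at 9.
Checked all 72 inputs in the declared domain: the outputs agree on every one.
verdict: equivalent


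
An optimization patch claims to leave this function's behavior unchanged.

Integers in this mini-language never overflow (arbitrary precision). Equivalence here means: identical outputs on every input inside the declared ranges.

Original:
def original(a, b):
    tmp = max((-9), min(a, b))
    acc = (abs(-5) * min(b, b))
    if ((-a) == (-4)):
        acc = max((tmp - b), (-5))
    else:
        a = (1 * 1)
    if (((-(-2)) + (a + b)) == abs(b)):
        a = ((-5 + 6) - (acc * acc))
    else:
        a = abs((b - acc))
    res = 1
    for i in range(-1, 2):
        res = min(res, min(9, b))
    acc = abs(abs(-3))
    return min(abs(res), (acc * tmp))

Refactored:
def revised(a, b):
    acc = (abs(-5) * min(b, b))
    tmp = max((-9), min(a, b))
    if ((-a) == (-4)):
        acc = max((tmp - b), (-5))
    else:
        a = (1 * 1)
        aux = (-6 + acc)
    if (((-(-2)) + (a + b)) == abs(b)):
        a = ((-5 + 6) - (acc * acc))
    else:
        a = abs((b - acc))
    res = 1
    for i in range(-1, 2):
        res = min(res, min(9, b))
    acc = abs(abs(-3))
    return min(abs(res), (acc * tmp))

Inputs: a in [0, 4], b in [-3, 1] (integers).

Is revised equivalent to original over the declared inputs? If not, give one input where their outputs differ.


This is a faithful refactor — constant usage differs; and statement counts differ; and arithmetic usage differs; and local variable names differ, but the computed results match everywhere.
One worked example (a=3, b=-2) — original: tmp = -2; acc = -10; ((-a) == (-4)) -> false; a = 1; (((-(-2)) + (a + b)) == abs(b)) -> false; a = 8; res = 1; [i=-1]; res = -2; [i=0]; res = -2; [i=1]; res = -2; acc = 3; return -6; revised: acc = -10; tmp = -2; ((-a) == (-4)) -> false; a = 1; aux = -16; (((-(-2)) + (a + b)) == abs(b)) -> false; a = 8; res = 1; [i=-1]; res = -2; [i=0]; res = -2; [i=1]; res = -2; acc = 3; return -6; agreement on -6.
Every one of the 25 inputs gives matching results.
verdict: equivalent


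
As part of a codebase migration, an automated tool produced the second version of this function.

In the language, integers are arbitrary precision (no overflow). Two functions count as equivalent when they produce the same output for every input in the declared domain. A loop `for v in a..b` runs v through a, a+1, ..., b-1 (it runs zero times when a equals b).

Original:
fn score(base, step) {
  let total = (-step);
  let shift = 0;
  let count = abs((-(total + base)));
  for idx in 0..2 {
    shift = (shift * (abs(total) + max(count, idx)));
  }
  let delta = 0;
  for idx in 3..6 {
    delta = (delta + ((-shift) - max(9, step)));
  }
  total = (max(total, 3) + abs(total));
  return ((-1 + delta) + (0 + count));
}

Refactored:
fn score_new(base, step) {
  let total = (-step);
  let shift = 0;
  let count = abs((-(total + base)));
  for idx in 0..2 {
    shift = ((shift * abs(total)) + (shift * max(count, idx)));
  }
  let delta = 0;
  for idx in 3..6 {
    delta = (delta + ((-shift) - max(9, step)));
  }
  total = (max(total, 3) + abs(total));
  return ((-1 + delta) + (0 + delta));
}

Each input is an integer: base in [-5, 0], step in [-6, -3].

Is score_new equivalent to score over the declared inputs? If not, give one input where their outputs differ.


The rewrite breaks on base=-5, step=-6, where the results are -27 and -55.
score: total becomes 6; next shift becomes 0; next count becomes 1; next at idx=0:; next shift becomes 0; next at idx=1:; next shift becomes 0; next delta becomes 0; next at idx=3:; next delta becomes -9; next at idx=4:; next delta becomes -18; next at idx=5:; next delta becomes -27; next total becomes 12; next final value -27
score_new: total becomes 6; next shift becomes 0; next count becomes 1; next at idx=0:; next shift becomes 0; next at idx=1:; next shift becomes 0; next delta becomes 0; next at idx=3:; next delta becomes -9; next at idx=4:; next delta becomes -18; next at idx=5:; next delta becomes -27; next total becomes 12; next final value -55
verdict: not equivalent; witness: base=-5, step=-6


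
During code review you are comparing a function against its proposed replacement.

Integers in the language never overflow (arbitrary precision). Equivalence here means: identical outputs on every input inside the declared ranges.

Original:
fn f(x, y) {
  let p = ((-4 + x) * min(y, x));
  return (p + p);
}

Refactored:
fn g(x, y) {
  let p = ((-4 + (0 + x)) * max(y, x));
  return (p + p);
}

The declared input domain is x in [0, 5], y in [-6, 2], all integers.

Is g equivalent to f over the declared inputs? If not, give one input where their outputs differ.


Input x=0, y=-6: 48 from f versus 0 from g.
verdict: not equivalent; witness: x=0, y=-6


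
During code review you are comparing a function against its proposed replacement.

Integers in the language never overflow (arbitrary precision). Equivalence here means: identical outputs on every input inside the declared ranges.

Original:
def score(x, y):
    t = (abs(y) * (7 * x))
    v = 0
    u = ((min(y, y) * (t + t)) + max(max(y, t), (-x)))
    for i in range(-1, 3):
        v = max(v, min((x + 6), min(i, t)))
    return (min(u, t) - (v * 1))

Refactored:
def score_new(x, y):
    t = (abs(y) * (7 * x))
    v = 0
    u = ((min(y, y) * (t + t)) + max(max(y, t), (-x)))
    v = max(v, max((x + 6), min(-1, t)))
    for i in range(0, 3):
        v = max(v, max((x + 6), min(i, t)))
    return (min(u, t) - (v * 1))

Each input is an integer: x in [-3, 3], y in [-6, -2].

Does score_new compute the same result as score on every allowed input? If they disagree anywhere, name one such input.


There is a counterexample at x=-3, y=-6: -126 on one side, -129 on the other.
score: t := -126 | v := 0 | u := 1515 | iter i=-1: | v := 0 | iter i=0: | v := 0 | iter i=1: | v := 0 | iter i=2: | v := 0 | result -126
score_new: t := -126 | v := 0 | u := 1515 | v := 3 | iter i=0: | v := 3 | iter i=1: | v := 3 | iter i=2: | v := 3 | result -129
verdict: not equivalent; witness: x=-3, y=-6


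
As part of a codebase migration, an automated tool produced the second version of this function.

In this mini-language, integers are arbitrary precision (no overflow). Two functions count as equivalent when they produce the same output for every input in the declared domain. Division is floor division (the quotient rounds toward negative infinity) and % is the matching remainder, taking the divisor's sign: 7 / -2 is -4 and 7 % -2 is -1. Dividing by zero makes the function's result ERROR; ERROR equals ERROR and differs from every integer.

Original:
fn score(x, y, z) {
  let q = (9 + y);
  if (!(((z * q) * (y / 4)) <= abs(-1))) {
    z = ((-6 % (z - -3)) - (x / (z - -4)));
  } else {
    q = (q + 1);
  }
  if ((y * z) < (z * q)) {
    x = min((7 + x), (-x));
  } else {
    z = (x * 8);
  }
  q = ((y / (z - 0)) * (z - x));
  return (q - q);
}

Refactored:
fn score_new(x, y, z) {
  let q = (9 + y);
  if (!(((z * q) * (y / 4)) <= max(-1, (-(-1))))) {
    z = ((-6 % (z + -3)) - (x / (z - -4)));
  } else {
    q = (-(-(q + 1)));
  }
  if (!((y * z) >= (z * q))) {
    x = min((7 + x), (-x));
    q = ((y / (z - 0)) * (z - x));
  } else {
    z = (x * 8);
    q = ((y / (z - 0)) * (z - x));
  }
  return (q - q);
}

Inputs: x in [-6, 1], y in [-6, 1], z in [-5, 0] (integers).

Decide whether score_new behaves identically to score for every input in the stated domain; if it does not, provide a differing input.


On input x=-6, y=-6, z=-3, score returns ERROR while score_new returns 0.
verdict: not equivalent; witness: x=-6, y=-6, z=-3


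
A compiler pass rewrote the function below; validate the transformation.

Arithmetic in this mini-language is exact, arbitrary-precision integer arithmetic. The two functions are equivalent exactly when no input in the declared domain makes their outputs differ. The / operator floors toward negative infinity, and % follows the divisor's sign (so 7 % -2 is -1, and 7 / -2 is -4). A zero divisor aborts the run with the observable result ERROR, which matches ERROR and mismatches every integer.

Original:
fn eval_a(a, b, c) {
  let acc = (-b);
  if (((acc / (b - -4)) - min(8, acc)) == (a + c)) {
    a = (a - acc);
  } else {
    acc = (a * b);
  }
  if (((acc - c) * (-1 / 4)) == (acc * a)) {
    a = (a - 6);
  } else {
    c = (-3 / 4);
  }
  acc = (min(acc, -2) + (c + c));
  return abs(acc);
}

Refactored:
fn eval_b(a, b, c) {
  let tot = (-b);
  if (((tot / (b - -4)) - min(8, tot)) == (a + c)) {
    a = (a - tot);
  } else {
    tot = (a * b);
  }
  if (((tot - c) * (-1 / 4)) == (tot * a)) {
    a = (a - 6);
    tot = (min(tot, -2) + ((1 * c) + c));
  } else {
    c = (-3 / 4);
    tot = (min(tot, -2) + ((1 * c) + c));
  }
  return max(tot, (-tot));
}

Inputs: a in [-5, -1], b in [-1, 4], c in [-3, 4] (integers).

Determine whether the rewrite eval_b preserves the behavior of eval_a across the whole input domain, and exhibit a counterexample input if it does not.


The two versions differ — the changes include constant usage differs, and min/max/abs usage differs, and local variable names differ, and statement counts differ, and arithmetic usage differs.
As a probe, take a=-5, b=1, c=1: eval_a runs acc=-1, then (((acc / (b - -4)) - min(8, acc)) == (a + c)) is false, then acc=-5, then (((acc - c) * (-1 / 4)) == (acc * a)) is false, then c=-1, then acc=-7, then returns 7; eval_b runs tot=-1, then (((tot / (b - -4)) - min(8, tot)) == (a + c)) is false, then tot=-5, then (((tot - c) * (-1 / 4)) == (tot * a)) is false, then c=-1, then tot=-7, then returns 7; both end at 7.
Across all 240 domain points the two functions coincide.
verdict: equivalent


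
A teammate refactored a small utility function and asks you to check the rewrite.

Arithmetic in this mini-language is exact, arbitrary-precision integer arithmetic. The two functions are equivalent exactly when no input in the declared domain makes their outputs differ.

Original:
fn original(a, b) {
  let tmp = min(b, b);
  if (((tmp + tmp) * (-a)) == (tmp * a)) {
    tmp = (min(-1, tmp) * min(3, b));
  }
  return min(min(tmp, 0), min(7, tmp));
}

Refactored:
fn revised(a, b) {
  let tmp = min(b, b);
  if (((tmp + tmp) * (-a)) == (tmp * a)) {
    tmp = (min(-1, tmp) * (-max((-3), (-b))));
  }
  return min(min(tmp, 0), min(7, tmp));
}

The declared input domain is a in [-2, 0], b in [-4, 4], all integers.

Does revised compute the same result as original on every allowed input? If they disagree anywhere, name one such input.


Changes here: min/max/abs usage differs; the full 27-point sweep finds no disagreement.
verdict: equivalent


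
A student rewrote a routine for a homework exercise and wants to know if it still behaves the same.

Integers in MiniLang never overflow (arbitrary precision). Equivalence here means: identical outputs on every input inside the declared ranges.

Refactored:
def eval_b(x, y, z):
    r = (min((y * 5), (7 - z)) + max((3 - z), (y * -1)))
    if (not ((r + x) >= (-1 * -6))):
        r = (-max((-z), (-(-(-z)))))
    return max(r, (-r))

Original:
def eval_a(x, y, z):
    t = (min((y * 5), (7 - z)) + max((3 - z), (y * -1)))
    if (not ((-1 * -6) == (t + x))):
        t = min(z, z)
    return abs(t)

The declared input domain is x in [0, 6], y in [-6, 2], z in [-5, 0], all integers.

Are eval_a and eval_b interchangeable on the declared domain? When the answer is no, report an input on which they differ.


Run the pair on x=0, y=0, z=-5.
eval_a: t = 8; (not ((-1 * -6) == (t + x))) -> true; t = -5; return 5
eval_b: r = 8; (not ((r + x) >= (-1 * -6))) -> false; return 8
5 vs 8 — the two versions disagree here.
verdict: not equivalent; witness: x=0, y=0, z=-5


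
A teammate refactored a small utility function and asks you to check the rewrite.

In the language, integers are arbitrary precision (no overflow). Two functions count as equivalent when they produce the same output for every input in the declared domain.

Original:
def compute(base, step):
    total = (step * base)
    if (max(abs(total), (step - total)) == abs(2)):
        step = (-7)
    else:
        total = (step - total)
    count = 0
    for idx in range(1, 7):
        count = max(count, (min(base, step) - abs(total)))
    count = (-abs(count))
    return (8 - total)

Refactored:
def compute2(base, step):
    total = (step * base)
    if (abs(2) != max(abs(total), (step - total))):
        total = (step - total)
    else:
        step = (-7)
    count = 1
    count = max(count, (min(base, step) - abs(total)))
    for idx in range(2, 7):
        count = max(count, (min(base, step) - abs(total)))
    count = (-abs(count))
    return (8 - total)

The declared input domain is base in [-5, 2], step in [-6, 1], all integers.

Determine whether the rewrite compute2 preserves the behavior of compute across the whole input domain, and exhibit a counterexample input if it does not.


The one real change (`0` became `1`) has no effect anywhere in the declared ranges; all 64 inputs agree.
verdict: equivalent


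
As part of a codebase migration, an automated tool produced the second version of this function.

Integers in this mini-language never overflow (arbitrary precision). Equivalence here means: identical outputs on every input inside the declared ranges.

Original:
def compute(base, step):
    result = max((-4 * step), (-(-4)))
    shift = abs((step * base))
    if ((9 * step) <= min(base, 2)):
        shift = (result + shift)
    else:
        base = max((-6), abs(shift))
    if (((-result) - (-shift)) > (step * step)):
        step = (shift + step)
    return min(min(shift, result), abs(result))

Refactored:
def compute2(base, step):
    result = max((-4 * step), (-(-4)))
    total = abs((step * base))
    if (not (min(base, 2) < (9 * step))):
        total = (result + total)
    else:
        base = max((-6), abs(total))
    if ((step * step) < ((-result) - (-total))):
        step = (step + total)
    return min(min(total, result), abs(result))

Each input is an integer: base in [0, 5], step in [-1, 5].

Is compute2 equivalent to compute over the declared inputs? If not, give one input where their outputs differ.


Although local variable names differ, plus boolean connective usage differs, plus comparison usage differs, 42/42 inputs agree.
verdict: equivalent


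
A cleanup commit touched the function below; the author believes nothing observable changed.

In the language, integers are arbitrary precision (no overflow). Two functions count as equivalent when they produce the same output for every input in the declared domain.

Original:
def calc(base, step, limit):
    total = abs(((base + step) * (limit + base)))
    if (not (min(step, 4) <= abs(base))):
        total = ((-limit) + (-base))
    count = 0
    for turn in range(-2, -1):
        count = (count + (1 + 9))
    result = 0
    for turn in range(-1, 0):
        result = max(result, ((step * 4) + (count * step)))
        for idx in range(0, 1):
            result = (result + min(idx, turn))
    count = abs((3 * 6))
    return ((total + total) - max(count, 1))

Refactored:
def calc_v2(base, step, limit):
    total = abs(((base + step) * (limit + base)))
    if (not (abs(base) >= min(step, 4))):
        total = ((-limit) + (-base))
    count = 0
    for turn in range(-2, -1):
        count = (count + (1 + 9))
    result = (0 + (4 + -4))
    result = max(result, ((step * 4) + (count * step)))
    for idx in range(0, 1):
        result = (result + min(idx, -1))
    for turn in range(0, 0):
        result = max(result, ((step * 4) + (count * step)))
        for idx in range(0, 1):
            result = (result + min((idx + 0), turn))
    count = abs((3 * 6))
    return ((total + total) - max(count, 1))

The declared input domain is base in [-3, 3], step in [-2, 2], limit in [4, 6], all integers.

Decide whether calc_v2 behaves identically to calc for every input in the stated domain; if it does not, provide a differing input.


Equivalent — the differences include constant usage differs; statement counts differ; comparison usage differs; arithmetic usage differs; min/max/abs usage differs; loop structure differs, yet no declared input distinguishes the two.
Spot check at base=1, step=1, limit=5 — calc: total := 12 | (not (min(step, 4) <= abs(base))): false | count := 0 | iter turn=-2: | count := 10 | result := 0 | iter turn=-1: | result := 14 | iter idx=0: | result := 13 | count := 18 | result 6. calc_v2: total := 12 | (not (abs(base) >= min(step, 4))): false | count := 0 | iter turn=-2: | count := 10 | result := 0 | result := 14 | iter idx=0: | result := 13 | loop over turn: empty range | count := 18 | result 6. Both give 6.
Across all 105 domain points the two functions coincide.
verdict: equivalent


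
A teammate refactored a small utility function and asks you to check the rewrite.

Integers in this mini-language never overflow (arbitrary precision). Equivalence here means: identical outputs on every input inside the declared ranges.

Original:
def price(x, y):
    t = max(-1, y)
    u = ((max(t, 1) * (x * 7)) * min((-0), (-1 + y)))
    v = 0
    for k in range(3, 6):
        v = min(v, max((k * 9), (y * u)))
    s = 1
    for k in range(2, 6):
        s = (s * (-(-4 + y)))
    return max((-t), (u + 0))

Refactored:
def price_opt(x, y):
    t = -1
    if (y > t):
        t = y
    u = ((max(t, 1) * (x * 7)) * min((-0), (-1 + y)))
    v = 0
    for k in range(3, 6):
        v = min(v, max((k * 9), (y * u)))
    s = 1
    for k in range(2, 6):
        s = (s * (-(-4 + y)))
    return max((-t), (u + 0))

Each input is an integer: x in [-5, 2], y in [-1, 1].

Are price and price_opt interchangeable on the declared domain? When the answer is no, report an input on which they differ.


This is a faithful refactor — statement counts differ; branching structure differs; min/max/abs usage differs; comparison usage differs, but the computed results match everywhere.
As a probe, take x=-5, y=-1: price runs t=-1, then u=70, then v=0, then (k=3), then v=0, then (k=4), then v=0, then (k=5), then v=0, then s=1, then (k=2), then s=5, then (k=3), then s=25, then (k=4), then s=125, then (k=5), then s=625, then returns 70; price_opt runs t=-1, then (y > t) is false, then u=70, then v=0, then (k=3), then v=0, then (k=4), then v=0, then (k=5), then v=0, then s=1, then (k=2), then s=5, then (k=3), then s=25, then (k=4), then s=125, then (k=5), then s=625, then returns 70; both end at 70.
An exhaustive pass over the 24 declared inputs shows identical outputs.
verdict: equivalent


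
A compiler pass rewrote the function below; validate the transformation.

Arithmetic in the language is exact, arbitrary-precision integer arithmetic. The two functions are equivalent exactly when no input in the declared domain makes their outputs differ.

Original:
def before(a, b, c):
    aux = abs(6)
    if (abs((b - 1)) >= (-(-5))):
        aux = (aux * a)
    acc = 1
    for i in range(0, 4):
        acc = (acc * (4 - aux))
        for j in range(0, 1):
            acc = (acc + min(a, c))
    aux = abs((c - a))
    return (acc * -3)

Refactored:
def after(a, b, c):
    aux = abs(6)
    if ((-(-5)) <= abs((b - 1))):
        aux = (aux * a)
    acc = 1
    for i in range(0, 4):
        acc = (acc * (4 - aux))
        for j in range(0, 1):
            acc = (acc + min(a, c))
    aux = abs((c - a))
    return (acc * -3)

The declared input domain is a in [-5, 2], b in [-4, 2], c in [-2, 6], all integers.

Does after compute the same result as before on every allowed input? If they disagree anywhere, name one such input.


The two are interchangeable: comparison usage differs, and every declared input agrees.
One worked example (a=-3, b=2, c=0) — before: aux := 6 | (abs((b - 1)) >= (-(-5))): false | acc := 1 | iter i=0: | acc := -2 | iter j=0: | acc := -5 | iter i=1: | acc := 10 | iter j=0: | acc := 7 | iter i=2: | acc := -14 | iter j=0: | acc := -17 | iter i=3: | acc := 34 | iter j=0: | acc := 31 | aux := 3 | result -93; after: aux := 6 | ((-(-5)) <= abs((b - 1))): false | acc := 1 | iter i=0: | acc := -2 | iter j=0: | acc := -5 | iter i=1: | acc := 10 | iter j=0: | acc := 7 | iter i=2: | acc := -14 | iter j=0: | acc := -17 | iter i=3: | acc := 34 | iter j=0: | acc := 31 | aux := 3 | result -93; agreement on -93.
Across all 504 domain points the two functions coincide.
verdict: equivalent


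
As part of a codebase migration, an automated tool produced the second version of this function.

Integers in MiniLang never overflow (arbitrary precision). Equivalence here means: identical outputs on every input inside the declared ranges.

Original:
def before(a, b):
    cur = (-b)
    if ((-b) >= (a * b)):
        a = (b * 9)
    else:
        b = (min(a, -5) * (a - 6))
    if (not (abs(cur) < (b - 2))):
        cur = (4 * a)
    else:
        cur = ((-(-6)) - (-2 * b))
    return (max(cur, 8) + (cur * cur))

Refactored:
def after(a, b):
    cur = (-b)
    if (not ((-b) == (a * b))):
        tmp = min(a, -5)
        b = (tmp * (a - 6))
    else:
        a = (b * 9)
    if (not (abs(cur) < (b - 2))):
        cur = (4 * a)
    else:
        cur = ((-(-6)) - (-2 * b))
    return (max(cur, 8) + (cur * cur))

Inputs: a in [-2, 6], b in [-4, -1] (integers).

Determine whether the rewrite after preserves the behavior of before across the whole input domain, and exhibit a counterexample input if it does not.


Not equivalent: a=0, b=-4 separates them (20744 vs 4422).
before: cur := 4 | ((-b) >= (a * b)): true | a := -36 | (not (abs(cur) < (b - 2))): true | cur := -144 | result 20744
after: cur := 4 | (not ((-b) == (a * b))): true | tmp := -5 | b := 30 | (not (abs(cur) < (b - 2))): false | cur := 66 | result 4422
verdict: not equivalent; witness: a=0, b=-4


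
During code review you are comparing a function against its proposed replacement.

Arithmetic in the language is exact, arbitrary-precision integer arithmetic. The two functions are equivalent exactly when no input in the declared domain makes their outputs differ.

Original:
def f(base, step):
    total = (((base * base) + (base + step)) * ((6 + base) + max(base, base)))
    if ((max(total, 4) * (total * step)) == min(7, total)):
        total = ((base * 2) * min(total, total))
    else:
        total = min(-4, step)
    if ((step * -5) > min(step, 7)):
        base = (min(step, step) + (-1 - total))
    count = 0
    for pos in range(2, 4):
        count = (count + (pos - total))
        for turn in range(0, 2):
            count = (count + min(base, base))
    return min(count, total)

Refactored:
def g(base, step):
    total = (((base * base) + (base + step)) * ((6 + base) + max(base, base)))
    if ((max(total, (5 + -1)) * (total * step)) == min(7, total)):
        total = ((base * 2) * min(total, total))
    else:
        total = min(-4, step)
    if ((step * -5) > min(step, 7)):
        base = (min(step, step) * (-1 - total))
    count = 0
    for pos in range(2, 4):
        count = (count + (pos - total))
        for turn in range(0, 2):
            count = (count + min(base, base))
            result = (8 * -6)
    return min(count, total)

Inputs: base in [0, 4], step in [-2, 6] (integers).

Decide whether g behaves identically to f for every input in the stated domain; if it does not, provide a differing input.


The rewrite breaks on base=0, step=-2, where the results are -4 and -11.
f: total := -12 | ((max(total, 4) * (total * step)) == min(7, total)): false | total := -4 | ((step * -5) > min(step, 7)): true | base := 1 | count := 0 | iter pos=2: | count := 6 | iter turn=0: | count := 7 | iter turn=1: | count := 8 | iter pos=3: | count := 15 | iter turn=0: | count := 16 | iter turn=1: | count := 17 | result -4
g: total := -12 | ((max(total, (5 + -1)) * (total * step)) == min(7, total)): false | total := -4 | ((step * -5) > min(step, 7)): true | base := -6 | count := 0 | iter pos=2: | count := 6 | iter turn=0: | count := 0 | result := -48 | iter turn=1: | count := -6 | result := -48 | iter pos=3: | count := 1 | iter turn=0: | count := -5 | result := -48 | iter turn=1: | count := -11 | result := -48 | result -11
verdict: not equivalent; witness: base=0, step=-2
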